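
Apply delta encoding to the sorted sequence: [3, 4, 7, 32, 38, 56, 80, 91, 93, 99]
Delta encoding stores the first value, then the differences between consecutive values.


First value: 3
Deltas:
  4 - 3 = 1
  7 - 4 = 3
  32 - 7 = 25
  38 - 32 = 6
  56 - 38 = 18
  80 - 56 = 24
  91 - 80 = 11
  93 - 91 = 2
  99 - 93 = 6


Delta encoded: [3, 1, 3, 25, 6, 18, 24, 11, 2, 6]


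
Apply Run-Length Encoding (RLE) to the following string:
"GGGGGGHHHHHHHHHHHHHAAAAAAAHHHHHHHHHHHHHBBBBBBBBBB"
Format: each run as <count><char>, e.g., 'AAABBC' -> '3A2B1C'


Scanning runs left to right:
  i=0: run of 'G' x 6 -> '6G'
  i=6: run of 'H' x 13 -> '13H'
  i=19: run of 'A' x 7 -> '7A'
  i=26: run of 'H' x 13 -> '13H'
  i=39: run of 'B' x 10 -> '10B'

RLE = 6G13H7A13H10B


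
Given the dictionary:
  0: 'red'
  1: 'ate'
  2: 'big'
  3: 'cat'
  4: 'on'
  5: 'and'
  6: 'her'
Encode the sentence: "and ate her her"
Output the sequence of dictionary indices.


Look up each word in the dictionary:
  'and' -> 5
  'ate' -> 1
  'her' -> 6
  'her' -> 6

Encoded: [5, 1, 6, 6]


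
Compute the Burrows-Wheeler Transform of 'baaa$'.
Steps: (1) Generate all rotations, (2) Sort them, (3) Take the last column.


Rotations (sorted):
  0: $baaa -> last char: a
  1: a$baa -> last char: a
  2: aa$ba -> last char: a
  3: aaa$b -> last char: b
  4: baaa$ -> last char: $


BWT = aaab$


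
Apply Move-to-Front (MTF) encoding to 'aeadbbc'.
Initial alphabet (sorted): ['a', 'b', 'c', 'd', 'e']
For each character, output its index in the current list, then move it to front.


MTF encoding:
'a': index 0 in ['a', 'b', 'c', 'd', 'e'] -> ['a', 'b', 'c', 'd', 'e']
'e': index 4 in ['a', 'b', 'c', 'd', 'e'] -> ['e', 'a', 'b', 'c', 'd']
'a': index 1 in ['e', 'a', 'b', 'c', 'd'] -> ['a', 'e', 'b', 'c', 'd']
'd': index 4 in ['a', 'e', 'b', 'c', 'd'] -> ['d', 'a', 'e', 'b', 'c']
'b': index 3 in ['d', 'a', 'e', 'b', 'c'] -> ['b', 'd', 'a', 'e', 'c']
'b': index 0 in ['b', 'd', 'a', 'e', 'c'] -> ['b', 'd', 'a', 'e', 'c']
'c': index 4 in ['b', 'd', 'a', 'e', 'c'] -> ['c', 'b', 'd', 'a', 'e']


Output: [0, 4, 1, 4, 3, 0, 4]


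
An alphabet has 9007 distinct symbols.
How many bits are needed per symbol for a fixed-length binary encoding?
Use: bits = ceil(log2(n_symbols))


log2(9007) = 13.1368
Bracket: 2^13 = 8192 < 9007 <= 2^14 = 16384
So ceil(log2(9007)) = 14

bits = ceil(log2(9007)) = ceil(13.1368) = 14 bits


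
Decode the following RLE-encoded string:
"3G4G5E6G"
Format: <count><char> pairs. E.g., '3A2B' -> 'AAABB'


Expanding each <count><char> pair:
  3G -> 'GGG'
  4G -> 'GGGG'
  5E -> 'EEEEE'
  6G -> 'GGGGGG'

Decoded = GGGGGGGEEEEEGGGGGG


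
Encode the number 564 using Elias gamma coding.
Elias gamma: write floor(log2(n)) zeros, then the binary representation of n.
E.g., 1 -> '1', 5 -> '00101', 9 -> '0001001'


num_bits = floor(log2(564)) + 1 = 10
leading_zeros = num_bits - 1 = 9
binary(564) = 1000110100

Elias gamma(564) = '000000000' + '1000110100' = 0000000001000110100 (19 bits)


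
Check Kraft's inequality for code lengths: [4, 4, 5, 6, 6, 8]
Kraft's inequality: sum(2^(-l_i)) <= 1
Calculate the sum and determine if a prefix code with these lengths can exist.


Sum = 2^(-4) + 2^(-4) + 2^(-5) + 2^(-6) + 2^(-6) + 2^(-8)
    = 0.0625 + 0.0625 + 0.03125 + 0.015625 + 0.015625 + 0.00390625
    = 49/256 = 0.19140625
Since 0.19140625 <= 1, Kraft's inequality IS satisfied.
A prefix code with these lengths CAN exist.

Kraft sum = 0.19140625. Satisfied.


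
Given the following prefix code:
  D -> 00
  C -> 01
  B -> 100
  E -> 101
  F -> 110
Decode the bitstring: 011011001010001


Decoding step by step:
Bits 01 -> C
Bits 101 -> E
Bits 100 -> B
Bits 101 -> E
Bits 00 -> D
Bits 01 -> C


Decoded message: CEBEDC


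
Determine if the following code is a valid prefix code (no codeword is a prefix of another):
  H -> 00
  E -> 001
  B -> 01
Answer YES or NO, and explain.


Checking each pair (does one codeword prefix another?):
  H='00' vs E='001': prefix -- VIOLATION

NO -- this is NOT a valid prefix code. H (00) is a prefix of E (001).


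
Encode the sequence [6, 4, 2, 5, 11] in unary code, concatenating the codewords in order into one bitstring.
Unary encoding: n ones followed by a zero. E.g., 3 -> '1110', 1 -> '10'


Encode each number as n ones followed by a terminating 0:
  6 -> 1111110 (7 bits)
  4 -> 11110 (5 bits)
  2 -> 110 (3 bits)
  5 -> 111110 (6 bits)
  11 -> 111111111110 (12 bits)
Total length = 7 + 5 + 3 + 6 + 12 = 33 bits.

Unary([6, 4, 2, 5, 11]) = 111111011110110111110111111111110 (33 bits)


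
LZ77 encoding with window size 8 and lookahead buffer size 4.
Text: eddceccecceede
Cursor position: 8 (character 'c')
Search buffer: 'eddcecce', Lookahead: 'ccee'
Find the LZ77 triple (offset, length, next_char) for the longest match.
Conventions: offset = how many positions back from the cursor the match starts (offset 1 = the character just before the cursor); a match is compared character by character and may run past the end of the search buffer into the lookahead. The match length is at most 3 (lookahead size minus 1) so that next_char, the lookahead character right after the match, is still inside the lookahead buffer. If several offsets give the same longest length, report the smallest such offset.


Try each offset into the search buffer:
  offset=1 (pos 7, char 'e'): match length 0
  offset=2 (pos 6, char 'c'): match length 1
  offset=3 (pos 5, char 'c'): match length 3
  offset=4 (pos 4, char 'e'): match length 0
  offset=5 (pos 3, char 'c'): match length 1
  offset=6 (pos 2, char 'd'): match length 0
  offset=7 (pos 1, char 'd'): match length 0
  offset=8 (pos 0, char 'e'): match length 0
Longest match has length 3 at offset 3.
next_char = character at position 8 + 3 = 11 -> 'e'

Best match: offset=3, length=3 (matching 'cce' starting at position 5)
LZ77 triple: (3, 3, 'e')


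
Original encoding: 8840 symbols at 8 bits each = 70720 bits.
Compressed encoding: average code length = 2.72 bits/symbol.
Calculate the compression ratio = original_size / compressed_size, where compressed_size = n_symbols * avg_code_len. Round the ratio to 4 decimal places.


original_size = n_symbols * orig_bits = 8840 * 8 = 70720 bits
compressed_size = n_symbols * avg_code_len = 8840 * 2.72 = 24044.8 bits
ratio = original_size / compressed_size = 70720 / 24044.8 = 2.9412

Compression ratio = 2.9412


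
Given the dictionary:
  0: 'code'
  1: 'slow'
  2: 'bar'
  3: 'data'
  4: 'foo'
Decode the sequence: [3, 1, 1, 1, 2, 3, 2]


Look up each index in the dictionary:
  3 -> 'data'
  1 -> 'slow'
  1 -> 'slow'
  1 -> 'slow'
  2 -> 'bar'
  3 -> 'data'
  2 -> 'bar'

Decoded: "data slow slow slow bar data bar"


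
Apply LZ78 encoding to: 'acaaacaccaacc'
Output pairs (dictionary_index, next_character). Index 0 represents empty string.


LZ78 encoding steps:
Dictionary: {0: ''}
Step 1: w='' (idx 0), next='a' -> output (0, 'a'), add 'a' as idx 1
Step 2: w='' (idx 0), next='c' -> output (0, 'c'), add 'c' as idx 2
Step 3: w='a' (idx 1), next='a' -> output (1, 'a'), add 'aa' as idx 3
Step 4: w='a' (idx 1), next='c' -> output (1, 'c'), add 'ac' as idx 4
Step 5: w='ac' (idx 4), next='c' -> output (4, 'c'), add 'acc' as idx 5
Step 6: w='aa' (idx 3), next='c' -> output (3, 'c'), add 'aac' as idx 6
Step 7: w='c' (idx 2), end of input -> output (2, '')


Encoded: [(0, 'a'), (0, 'c'), (1, 'a'), (1, 'c'), (4, 'c'), (3, 'c'), (2, '')]


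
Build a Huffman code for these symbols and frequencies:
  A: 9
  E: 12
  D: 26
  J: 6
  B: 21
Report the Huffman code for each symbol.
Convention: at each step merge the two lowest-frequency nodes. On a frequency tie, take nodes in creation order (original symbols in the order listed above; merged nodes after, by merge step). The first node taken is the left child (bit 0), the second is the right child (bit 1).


Huffman tree construction:
Step 1: Merge J(6) + A(9) = 15
Step 2: Merge E(12) + (J+A)(15) = 27
Step 3: Merge B(21) + D(26) = 47
Step 4: Merge (E+(J+A))(27) + (B+D)(47) = 74
Read each symbol's code off the tree from the root (left child = 0, right child = 1).

Codes:
  A: 011 (length 3)
  E: 00 (length 2)
  D: 11 (length 2)
  J: 010 (length 3)
  B: 10 (length 2)
Average code length: 163/74 = 2.2027 bits/symbol


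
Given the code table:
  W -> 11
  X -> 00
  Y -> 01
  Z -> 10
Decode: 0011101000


Decoding:
00 -> X
11 -> W
10 -> Z
10 -> Z
00 -> X


Result: XWZZX


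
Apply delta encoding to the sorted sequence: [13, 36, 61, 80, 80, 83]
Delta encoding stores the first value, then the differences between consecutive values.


First value: 13
Deltas:
  36 - 13 = 23
  61 - 36 = 25
  80 - 61 = 19
  80 - 80 = 0
  83 - 80 = 3


Delta encoded: [13, 23, 25, 19, 0, 3]


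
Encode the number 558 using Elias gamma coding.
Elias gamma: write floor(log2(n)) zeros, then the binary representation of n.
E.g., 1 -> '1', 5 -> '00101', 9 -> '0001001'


num_bits = floor(log2(558)) + 1 = 10
leading_zeros = num_bits - 1 = 9
binary(558) = 1000101110

Elias gamma(558) = '000000000' + '1000101110' = 0000000001000101110 (19 bits)


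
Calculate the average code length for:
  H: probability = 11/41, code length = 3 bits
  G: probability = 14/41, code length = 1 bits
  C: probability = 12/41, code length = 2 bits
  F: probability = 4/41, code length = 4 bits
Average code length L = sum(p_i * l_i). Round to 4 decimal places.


Weighted contributions p_i * l_i:
  H: (11/41) * 3 = 33/41
  G: (14/41) * 1 = 14/41
  C: (12/41) * 2 = 24/41
  F: (4/41) * 4 = 16/41
Sum = (33 + 14 + 24 + 16)/41 = 87/41

L = 87/41 = 2.1220 bits/symbol


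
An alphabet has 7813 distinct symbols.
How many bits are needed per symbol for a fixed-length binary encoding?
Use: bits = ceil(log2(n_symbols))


log2(7813) = 12.9317
Bracket: 2^12 = 4096 < 7813 <= 2^13 = 8192
So ceil(log2(7813)) = 13

bits = ceil(log2(7813)) = ceil(12.9317) = 13 bits


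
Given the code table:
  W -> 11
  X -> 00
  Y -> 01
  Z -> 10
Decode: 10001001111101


Decoding:
10 -> Z
00 -> X
10 -> Z
01 -> Y
11 -> W
11 -> W
01 -> Y


Result: ZXZYWWY


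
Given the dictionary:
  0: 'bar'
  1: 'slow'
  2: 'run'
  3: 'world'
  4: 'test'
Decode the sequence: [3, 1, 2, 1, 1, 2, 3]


Look up each index in the dictionary:
  3 -> 'world'
  1 -> 'slow'
  2 -> 'run'
  1 -> 'slow'
  1 -> 'slow'
  2 -> 'run'
  3 -> 'world'

Decoded: "world slow run slow slow run world"


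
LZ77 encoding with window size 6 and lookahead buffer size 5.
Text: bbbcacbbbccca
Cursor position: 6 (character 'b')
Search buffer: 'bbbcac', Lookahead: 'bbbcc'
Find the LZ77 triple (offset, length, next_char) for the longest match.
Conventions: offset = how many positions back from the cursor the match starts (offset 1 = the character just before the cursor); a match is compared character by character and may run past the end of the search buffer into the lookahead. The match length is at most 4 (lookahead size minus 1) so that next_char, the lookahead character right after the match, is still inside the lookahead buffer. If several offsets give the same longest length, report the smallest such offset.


Try each offset into the search buffer:
  offset=1 (pos 5, char 'c'): match length 0
  offset=2 (pos 4, char 'a'): match length 0
  offset=3 (pos 3, char 'c'): match length 0
  offset=4 (pos 2, char 'b'): match length 1
  offset=5 (pos 1, char 'b'): match length 2
  offset=6 (pos 0, char 'b'): match length 4
Longest match has length 4 at offset 6.
next_char = character at position 6 + 4 = 10 -> 'c'

Best match: offset=6, length=4 (matching 'bbbc' starting at position 0)
LZ77 triple: (6, 4, 'c')


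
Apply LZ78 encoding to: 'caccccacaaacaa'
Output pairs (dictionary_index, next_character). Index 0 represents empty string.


LZ78 encoding steps:
Dictionary: {0: ''}
Step 1: w='' (idx 0), next='c' -> output (0, 'c'), add 'c' as idx 1
Step 2: w='' (idx 0), next='a' -> output (0, 'a'), add 'a' as idx 2
Step 3: w='c' (idx 1), next='c' -> output (1, 'c'), add 'cc' as idx 3
Step 4: w='cc' (idx 3), next='a' -> output (3, 'a'), add 'cca' as idx 4
Step 5: w='c' (idx 1), next='a' -> output (1, 'a'), add 'ca' as idx 5
Step 6: w='a' (idx 2), next='a' -> output (2, 'a'), add 'aa' as idx 6
Step 7: w='ca' (idx 5), next='a' -> output (5, 'a'), add 'caa' as idx 7


Encoded: [(0, 'c'), (0, 'a'), (1, 'c'), (3, 'a'), (1, 'a'), (2, 'a'), (5, 'a')]


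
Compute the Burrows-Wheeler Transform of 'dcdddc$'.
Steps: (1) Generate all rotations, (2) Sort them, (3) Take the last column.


Rotations (sorted):
  0: $dcdddc -> last char: c
  1: c$dcddd -> last char: d
  2: cdddc$d -> last char: d
  3: dc$dcdd -> last char: d
  4: dcdddc$ -> last char: $
  5: ddc$dcd -> last char: d
  6: dddc$dc -> last char: c


BWT = cddd$dc


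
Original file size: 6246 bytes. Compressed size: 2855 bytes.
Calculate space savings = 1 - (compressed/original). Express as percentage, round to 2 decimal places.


ratio = compressed/original = 2855/6246 = 0.457093
savings = 1 - ratio = 1 - 0.457093 = 0.542907
as a percentage: 0.542907 * 100 = 54.29%

Space savings = 1 - 2855/6246 = 54.29%


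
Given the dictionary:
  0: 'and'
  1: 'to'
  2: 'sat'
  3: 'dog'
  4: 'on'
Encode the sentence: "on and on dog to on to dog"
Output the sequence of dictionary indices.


Look up each word in the dictionary:
  'on' -> 4
  'and' -> 0
  'on' -> 4
  'dog' -> 3
  'to' -> 1
  'on' -> 4
  'to' -> 1
  'dog' -> 3

Encoded: [4, 0, 4, 3, 1, 4, 1, 3]


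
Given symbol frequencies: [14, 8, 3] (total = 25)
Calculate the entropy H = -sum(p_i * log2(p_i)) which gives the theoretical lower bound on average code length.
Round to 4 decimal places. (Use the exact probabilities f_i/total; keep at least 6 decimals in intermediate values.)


Per-symbol terms -p_i * log2(p_i) with p_i = f_i/25:
  p = 14/25 = 0.560000: log2(p) = -0.836501, -p*log2(p) = 0.468441
  p = 8/25 = 0.320000: log2(p) = -1.643856, -p*log2(p) = 0.526034
  p = 3/25 = 0.120000: log2(p) = -3.058894, -p*log2(p) = 0.367067
H = 0.468441 + 0.526034 + 0.367067 = 1.361542

H = 1.3615 bits/symbol


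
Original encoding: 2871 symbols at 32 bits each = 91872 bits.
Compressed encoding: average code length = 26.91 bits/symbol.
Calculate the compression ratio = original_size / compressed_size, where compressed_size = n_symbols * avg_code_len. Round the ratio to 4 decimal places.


original_size = n_symbols * orig_bits = 2871 * 32 = 91872 bits
compressed_size = n_symbols * avg_code_len = 2871 * 26.91 = 77258.61 bits
ratio = original_size / compressed_size = 91872 / 77258.61 = 1.1891

Compression ratio = 1.1891


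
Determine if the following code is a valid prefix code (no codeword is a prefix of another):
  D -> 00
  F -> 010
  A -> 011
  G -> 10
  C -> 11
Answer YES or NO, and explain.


Checking each pair (does one codeword prefix another?):
  D='00' vs F='010': no prefix
  D='00' vs A='011': no prefix
  D='00' vs G='10': no prefix
  D='00' vs C='11': no prefix
  F='010' vs D='00': no prefix
  F='010' vs A='011': no prefix
  F='010' vs G='10': no prefix
  F='010' vs C='11': no prefix
  A='011' vs D='00': no prefix
  A='011' vs F='010': no prefix
  A='011' vs G='10': no prefix
  A='011' vs C='11': no prefix
  G='10' vs D='00': no prefix
  G='10' vs F='010': no prefix
  G='10' vs A='011': no prefix
  G='10' vs C='11': no prefix
  C='11' vs D='00': no prefix
  C='11' vs F='010': no prefix
  C='11' vs A='011': no prefix
  C='11' vs G='10': no prefix
No violation found over all pairs.

YES -- this is a valid prefix code. No codeword is a prefix of any other codeword.


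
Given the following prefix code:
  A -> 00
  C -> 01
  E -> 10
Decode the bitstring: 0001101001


Decoding step by step:
Bits 00 -> A
Bits 01 -> C
Bits 10 -> E
Bits 10 -> E
Bits 01 -> C


Decoded message: ACEEC


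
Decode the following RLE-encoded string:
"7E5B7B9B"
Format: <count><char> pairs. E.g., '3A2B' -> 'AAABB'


Expanding each <count><char> pair:
  7E -> 'EEEEEEE'
  5B -> 'BBBBB'
  7B -> 'BBBBBBB'
  9B -> 'BBBBBBBBB'

Decoded = EEEEEEEBBBBBBBBBBBBBBBBBBBBB


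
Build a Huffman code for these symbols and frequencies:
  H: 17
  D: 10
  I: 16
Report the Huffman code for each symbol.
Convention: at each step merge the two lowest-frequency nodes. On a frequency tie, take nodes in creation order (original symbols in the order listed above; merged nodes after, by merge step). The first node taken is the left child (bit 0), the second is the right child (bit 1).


Huffman tree construction:
Step 1: Merge D(10) + I(16) = 26
Step 2: Merge H(17) + (D+I)(26) = 43
Read each symbol's code off the tree from the root (left child = 0, right child = 1).

Codes:
  H: 0 (length 1)
  D: 10 (length 2)
  I: 11 (length 2)
Average code length: 69/43 = 1.6047 bits/symbol


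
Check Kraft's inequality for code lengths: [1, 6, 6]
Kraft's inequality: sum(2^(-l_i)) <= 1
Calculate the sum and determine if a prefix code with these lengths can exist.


Sum = 2^(-1) + 2^(-6) + 2^(-6)
    = 0.5 + 0.015625 + 0.015625
    = 34/64 = 0.53125
Since 0.53125 <= 1, Kraft's inequality IS satisfied.
A prefix code with these lengths CAN exist.

Kraft sum = 0.53125. Satisfied.


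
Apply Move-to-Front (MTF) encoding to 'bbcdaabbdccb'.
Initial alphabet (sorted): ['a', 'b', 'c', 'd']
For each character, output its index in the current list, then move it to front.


MTF encoding:
'b': index 1 in ['a', 'b', 'c', 'd'] -> ['b', 'a', 'c', 'd']
'b': index 0 in ['b', 'a', 'c', 'd'] -> ['b', 'a', 'c', 'd']
'c': index 2 in ['b', 'a', 'c', 'd'] -> ['c', 'b', 'a', 'd']
'd': index 3 in ['c', 'b', 'a', 'd'] -> ['d', 'c', 'b', 'a']
'a': index 3 in ['d', 'c', 'b', 'a'] -> ['a', 'd', 'c', 'b']
'a': index 0 in ['a', 'd', 'c', 'b'] -> ['a', 'd', 'c', 'b']
'b': index 3 in ['a', 'd', 'c', 'b'] -> ['b', 'a', 'd', 'c']
'b': index 0 in ['b', 'a', 'd', 'c'] -> ['b', 'a', 'd', 'c']
'd': index 2 in ['b', 'a', 'd', 'c'] -> ['d', 'b', 'a', 'c']
'c': index 3 in ['d', 'b', 'a', 'c'] -> ['c', 'd', 'b', 'a']
'c': index 0 in ['c', 'd', 'b', 'a'] -> ['c', 'd', 'b', 'a']
'b': index 2 in ['c', 'd', 'b', 'a'] -> ['b', 'c', 'd', 'a']


Output: [1, 0, 2, 3, 3, 0, 3, 0, 2, 3, 0, 2]


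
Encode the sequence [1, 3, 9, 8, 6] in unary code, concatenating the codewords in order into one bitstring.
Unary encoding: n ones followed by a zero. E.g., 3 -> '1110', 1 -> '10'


Encode each number as n ones followed by a terminating 0:
  1 -> 10 (2 bits)
  3 -> 1110 (4 bits)
  9 -> 1111111110 (10 bits)
  8 -> 111111110 (9 bits)
  6 -> 1111110 (7 bits)
Total length = 2 + 4 + 10 + 9 + 7 = 32 bits.

Unary([1, 3, 9, 8, 6]) = 10111011111111101111111101111110 (32 bits)


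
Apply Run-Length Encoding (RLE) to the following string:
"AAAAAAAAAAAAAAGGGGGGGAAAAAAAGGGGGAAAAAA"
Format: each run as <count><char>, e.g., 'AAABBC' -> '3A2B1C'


Scanning runs left to right:
  i=0: run of 'A' x 14 -> '14A'
  i=14: run of 'G' x 7 -> '7G'
  i=21: run of 'A' x 7 -> '7A'
  i=28: run of 'G' x 5 -> '5G'
  i=33: run of 'A' x 6 -> '6A'

RLE = 14A7G7A5G6A


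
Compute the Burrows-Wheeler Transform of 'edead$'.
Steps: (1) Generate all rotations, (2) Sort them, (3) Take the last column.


Rotations (sorted):
  0: $edead -> last char: d
  1: ad$ede -> last char: e
  2: d$edea -> last char: a
  3: dead$e -> last char: e
  4: ead$ed -> last char: d
  5: edead$ -> last char: $


BWT = deaed$


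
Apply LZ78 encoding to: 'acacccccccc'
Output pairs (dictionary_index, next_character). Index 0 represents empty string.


LZ78 encoding steps:
Dictionary: {0: ''}
Step 1: w='' (idx 0), next='a' -> output (0, 'a'), add 'a' as idx 1
Step 2: w='' (idx 0), next='c' -> output (0, 'c'), add 'c' as idx 2
Step 3: w='a' (idx 1), next='c' -> output (1, 'c'), add 'ac' as idx 3
Step 4: w='c' (idx 2), next='c' -> output (2, 'c'), add 'cc' as idx 4
Step 5: w='cc' (idx 4), next='c' -> output (4, 'c'), add 'ccc' as idx 5
Step 6: w='cc' (idx 4), end of input -> output (4, '')


Encoded: [(0, 'a'), (0, 'c'), (1, 'c'), (2, 'c'), (4, 'c'), (4, '')]


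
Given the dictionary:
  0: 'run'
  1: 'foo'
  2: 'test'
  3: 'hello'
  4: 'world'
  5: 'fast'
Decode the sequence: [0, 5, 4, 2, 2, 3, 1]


Look up each index in the dictionary:
  0 -> 'run'
  5 -> 'fast'
  4 -> 'world'
  2 -> 'test'
  2 -> 'test'
  3 -> 'hello'
  1 -> 'foo'

Decoded: "run fast world test test hello foo"


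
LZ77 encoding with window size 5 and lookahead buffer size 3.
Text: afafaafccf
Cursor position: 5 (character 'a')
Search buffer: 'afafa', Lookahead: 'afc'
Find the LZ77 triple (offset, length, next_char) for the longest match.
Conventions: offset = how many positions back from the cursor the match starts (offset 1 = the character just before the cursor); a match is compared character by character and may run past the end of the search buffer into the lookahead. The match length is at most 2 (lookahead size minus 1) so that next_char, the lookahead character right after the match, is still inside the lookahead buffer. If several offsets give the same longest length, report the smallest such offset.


Try each offset into the search buffer:
  offset=1 (pos 4, char 'a'): match length 1
  offset=2 (pos 3, char 'f'): match length 0
  offset=3 (pos 2, char 'a'): match length 2
  offset=4 (pos 1, char 'f'): match length 0
  offset=5 (pos 0, char 'a'): match length 2
Longest match has length 2, found at offsets 3, 5; take the smallest, offset 3.
next_char = character at position 5 + 2 = 7 -> 'c'

Best match: offset=3, length=2 (matching 'af' starting at position 2)
LZ77 triple: (3, 2, 'c')


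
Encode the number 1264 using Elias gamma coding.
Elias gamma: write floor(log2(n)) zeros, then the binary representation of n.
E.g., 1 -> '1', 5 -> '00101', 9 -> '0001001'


num_bits = floor(log2(1264)) + 1 = 11
leading_zeros = num_bits - 1 = 10
binary(1264) = 10011110000

Elias gamma(1264) = '0000000000' + '10011110000' = 000000000010011110000 (21 bits)


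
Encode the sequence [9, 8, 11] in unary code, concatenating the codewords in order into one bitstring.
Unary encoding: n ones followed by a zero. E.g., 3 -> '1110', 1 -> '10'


Encode each number as n ones followed by a terminating 0:
  9 -> 1111111110 (10 bits)
  8 -> 111111110 (9 bits)
  11 -> 111111111110 (12 bits)
Total length = 10 + 9 + 12 = 31 bits.

Unary([9, 8, 11]) = 1111111110111111110111111111110 (31 bits)


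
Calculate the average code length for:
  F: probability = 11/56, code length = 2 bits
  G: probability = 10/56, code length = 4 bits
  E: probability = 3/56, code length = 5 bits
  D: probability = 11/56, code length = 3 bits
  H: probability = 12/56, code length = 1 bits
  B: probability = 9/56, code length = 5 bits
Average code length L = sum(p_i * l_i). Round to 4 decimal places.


Weighted contributions p_i * l_i:
  F: (11/56) * 2 = 22/56
  G: (10/56) * 4 = 40/56
  E: (3/56) * 5 = 15/56
  D: (11/56) * 3 = 33/56
  H: (12/56) * 1 = 12/56
  B: (9/56) * 5 = 45/56
Sum = (22 + 40 + 15 + 33 + 12 + 45)/56 = 167/56

L = 167/56 = 2.9821 bits/symbol


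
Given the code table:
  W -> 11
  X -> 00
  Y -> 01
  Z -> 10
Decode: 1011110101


Decoding:
10 -> Z
11 -> W
11 -> W
01 -> Y
01 -> Y


Result: ZWWYY


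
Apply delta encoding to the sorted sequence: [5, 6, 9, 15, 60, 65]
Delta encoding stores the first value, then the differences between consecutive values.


First value: 5
Deltas:
  6 - 5 = 1
  9 - 6 = 3
  15 - 9 = 6
  60 - 15 = 45
  65 - 60 = 5


Delta encoded: [5, 1, 3, 6, 45, 5]


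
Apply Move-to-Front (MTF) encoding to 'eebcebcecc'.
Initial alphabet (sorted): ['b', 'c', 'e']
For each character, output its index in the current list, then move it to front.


MTF encoding:
'e': index 2 in ['b', 'c', 'e'] -> ['e', 'b', 'c']
'e': index 0 in ['e', 'b', 'c'] -> ['e', 'b', 'c']
'b': index 1 in ['e', 'b', 'c'] -> ['b', 'e', 'c']
'c': index 2 in ['b', 'e', 'c'] -> ['c', 'b', 'e']
'e': index 2 in ['c', 'b', 'e'] -> ['e', 'c', 'b']
'b': index 2 in ['e', 'c', 'b'] -> ['b', 'e', 'c']
'c': index 2 in ['b', 'e', 'c'] -> ['c', 'b', 'e']
'e': index 2 in ['c', 'b', 'e'] -> ['e', 'c', 'b']
'c': index 1 in ['e', 'c', 'b'] -> ['c', 'e', 'b']
'c': index 0 in ['c', 'e', 'b'] -> ['c', 'e', 'b']


Output: [2, 0, 1, 2, 2, 2, 2, 2, 1, 0]


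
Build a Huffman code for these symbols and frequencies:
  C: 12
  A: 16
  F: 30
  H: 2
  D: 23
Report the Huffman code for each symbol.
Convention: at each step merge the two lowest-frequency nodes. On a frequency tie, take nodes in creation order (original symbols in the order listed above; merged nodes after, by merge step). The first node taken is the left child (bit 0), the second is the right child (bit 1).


Huffman tree construction:
Step 1: Merge H(2) + C(12) = 14
Step 2: Merge (H+C)(14) + A(16) = 30
Step 3: Merge D(23) + F(30) = 53
Step 4: Merge ((H+C)+A)(30) + (D+F)(53) = 83
Read each symbol's code off the tree from the root (left child = 0, right child = 1).

Codes:
  C: 001 (length 3)
  A: 01 (length 2)
  F: 11 (length 2)
  H: 000 (length 3)
  D: 10 (length 2)
Average code length: 180/83 = 2.1687 bits/symbol


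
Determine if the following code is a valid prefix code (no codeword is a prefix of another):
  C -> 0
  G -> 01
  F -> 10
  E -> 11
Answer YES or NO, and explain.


Checking each pair (does one codeword prefix another?):
  C='0' vs G='01': prefix -- VIOLATION

NO -- this is NOT a valid prefix code. C (0) is a prefix of G (01).


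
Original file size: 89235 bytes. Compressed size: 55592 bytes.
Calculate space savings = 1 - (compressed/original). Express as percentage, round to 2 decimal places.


ratio = compressed/original = 55592/89235 = 0.622984
savings = 1 - ratio = 1 - 0.622984 = 0.377016
as a percentage: 0.377016 * 100 = 37.7%

Space savings = 1 - 55592/89235 = 37.7%


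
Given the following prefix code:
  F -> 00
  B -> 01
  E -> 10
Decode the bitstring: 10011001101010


Decoding step by step:
Bits 10 -> E
Bits 01 -> B
Bits 10 -> E
Bits 01 -> B
Bits 10 -> E
Bits 10 -> E
Bits 10 -> E


Decoded message: EBEBEEE


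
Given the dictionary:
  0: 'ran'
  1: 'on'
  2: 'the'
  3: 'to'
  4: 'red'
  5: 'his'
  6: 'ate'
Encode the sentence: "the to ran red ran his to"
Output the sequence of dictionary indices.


Look up each word in the dictionary:
  'the' -> 2
  'to' -> 3
  'ran' -> 0
  'red' -> 4
  'ran' -> 0
  'his' -> 5
  'to' -> 3

Encoded: [2, 3, 0, 4, 0, 5, 3]


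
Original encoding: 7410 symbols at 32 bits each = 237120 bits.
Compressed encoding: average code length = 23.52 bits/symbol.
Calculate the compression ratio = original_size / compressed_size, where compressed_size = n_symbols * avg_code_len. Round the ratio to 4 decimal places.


original_size = n_symbols * orig_bits = 7410 * 32 = 237120 bits
compressed_size = n_symbols * avg_code_len = 7410 * 23.52 = 174283.2 bits
ratio = original_size / compressed_size = 237120 / 174283.2 = 1.3605

Compression ratio = 1.3605


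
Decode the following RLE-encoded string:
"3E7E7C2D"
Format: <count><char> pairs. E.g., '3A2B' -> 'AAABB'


Expanding each <count><char> pair:
  3E -> 'EEE'
  7E -> 'EEEEEEE'
  7C -> 'CCCCCCC'
  2D -> 'DD'

Decoded = EEEEEEEEEECCCCCCCDD


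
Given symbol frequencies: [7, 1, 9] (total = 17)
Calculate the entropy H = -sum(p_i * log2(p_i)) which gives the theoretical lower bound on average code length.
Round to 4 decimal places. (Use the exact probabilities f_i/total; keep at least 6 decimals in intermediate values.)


Per-symbol terms -p_i * log2(p_i) with p_i = f_i/17:
  p = 7/17 = 0.411765: log2(p) = -1.280108, -p*log2(p) = 0.527103
  p = 1/17 = 0.058824: log2(p) = -4.087463, -p*log2(p) = 0.240439
  p = 9/17 = 0.529412: log2(p) = -0.917538, -p*log2(p) = 0.485755
H = 0.527103 + 0.240439 + 0.485755 = 1.253297

H = 1.2533 bits/symbol


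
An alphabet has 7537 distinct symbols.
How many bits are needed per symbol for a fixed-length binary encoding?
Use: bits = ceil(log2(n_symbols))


log2(7537) = 12.8798
Bracket: 2^12 = 4096 < 7537 <= 2^13 = 8192
So ceil(log2(7537)) = 13

bits = ceil(log2(7537)) = ceil(12.8798) = 13 bits


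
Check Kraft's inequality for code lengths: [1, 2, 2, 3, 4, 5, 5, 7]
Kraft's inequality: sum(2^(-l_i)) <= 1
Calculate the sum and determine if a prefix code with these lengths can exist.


Sum = 2^(-1) + 2^(-2) + 2^(-2) + 2^(-3) + 2^(-4) + 2^(-5) + 2^(-5) + 2^(-7)
    = 0.5 + 0.25 + 0.25 + 0.125 + 0.0625 + 0.03125 + 0.03125 + 0.0078125
    = 161/128 = 1.2578125
Since 1.2578125 > 1, Kraft's inequality is NOT satisfied.
A prefix code with these lengths CANNOT exist.

Kraft sum = 1.2578125. Not satisfied.


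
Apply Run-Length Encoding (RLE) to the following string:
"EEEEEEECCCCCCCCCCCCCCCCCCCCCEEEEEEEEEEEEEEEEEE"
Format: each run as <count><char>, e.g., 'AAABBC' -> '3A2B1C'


Scanning runs left to right:
  i=0: run of 'E' x 7 -> '7E'
  i=7: run of 'C' x 21 -> '21C'
  i=28: run of 'E' x 18 -> '18E'

RLE = 7E21C18E


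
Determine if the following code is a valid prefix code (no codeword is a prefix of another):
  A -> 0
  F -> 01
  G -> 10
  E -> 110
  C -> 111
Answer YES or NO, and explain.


Checking each pair (does one codeword prefix another?):
  A='0' vs F='01': prefix -- VIOLATION

NO -- this is NOT a valid prefix code. A (0) is a prefix of F (01).


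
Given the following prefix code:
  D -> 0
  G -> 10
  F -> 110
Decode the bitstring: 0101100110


Decoding step by step:
Bits 0 -> D
Bits 10 -> G
Bits 110 -> F
Bits 0 -> D
Bits 110 -> F


Decoded message: DGFDF


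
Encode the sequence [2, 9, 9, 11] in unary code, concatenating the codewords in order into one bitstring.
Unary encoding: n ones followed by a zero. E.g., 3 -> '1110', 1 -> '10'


Encode each number as n ones followed by a terminating 0:
  2 -> 110 (3 bits)
  9 -> 1111111110 (10 bits)
  9 -> 1111111110 (10 bits)
  11 -> 111111111110 (12 bits)
Total length = 3 + 10 + 10 + 12 = 35 bits.

Unary([2, 9, 9, 11]) = 11011111111101111111110111111111110 (35 bits)


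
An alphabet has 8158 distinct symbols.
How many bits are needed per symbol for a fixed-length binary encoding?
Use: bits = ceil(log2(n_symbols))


log2(8158) = 12.994
Bracket: 2^12 = 4096 < 8158 <= 2^13 = 8192
So ceil(log2(8158)) = 13

bits = ceil(log2(8158)) = ceil(12.994) = 13 bits


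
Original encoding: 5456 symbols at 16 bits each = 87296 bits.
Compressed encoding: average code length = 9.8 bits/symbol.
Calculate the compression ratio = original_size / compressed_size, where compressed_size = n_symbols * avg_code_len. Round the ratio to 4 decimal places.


original_size = n_symbols * orig_bits = 5456 * 16 = 87296 bits
compressed_size = n_symbols * avg_code_len = 5456 * 9.8 = 53468.8 bits
ratio = original_size / compressed_size = 87296 / 53468.8 = 1.6327

Compression ratio = 1.6327


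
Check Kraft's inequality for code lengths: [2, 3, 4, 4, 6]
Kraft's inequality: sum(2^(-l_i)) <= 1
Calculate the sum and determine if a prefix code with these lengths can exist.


Sum = 2^(-2) + 2^(-3) + 2^(-4) + 2^(-4) + 2^(-6)
    = 0.25 + 0.125 + 0.0625 + 0.0625 + 0.015625
    = 33/64 = 0.515625
Since 0.515625 <= 1, Kraft's inequality IS satisfied.
A prefix code with these lengths CAN exist.

Kraft sum = 0.515625. Satisfied.


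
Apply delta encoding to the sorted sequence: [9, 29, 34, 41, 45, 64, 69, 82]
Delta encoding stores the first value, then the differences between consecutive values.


First value: 9
Deltas:
  29 - 9 = 20
  34 - 29 = 5
  41 - 34 = 7
  45 - 41 = 4
  64 - 45 = 19
  69 - 64 = 5
  82 - 69 = 13


Delta encoded: [9, 20, 5, 7, 4, 19, 5, 13]


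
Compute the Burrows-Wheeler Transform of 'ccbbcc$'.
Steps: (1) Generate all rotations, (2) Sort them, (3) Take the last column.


Rotations (sorted):
  0: $ccbbcc -> last char: c
  1: bbcc$cc -> last char: c
  2: bcc$ccb -> last char: b
  3: c$ccbbc -> last char: c
  4: cbbcc$c -> last char: c
  5: cc$ccbb -> last char: b
  6: ccbbcc$ -> last char: $


BWT = ccbccb$


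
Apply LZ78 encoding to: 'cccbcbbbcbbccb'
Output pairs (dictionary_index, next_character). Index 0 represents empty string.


LZ78 encoding steps:
Dictionary: {0: ''}
Step 1: w='' (idx 0), next='c' -> output (0, 'c'), add 'c' as idx 1
Step 2: w='c' (idx 1), next='c' -> output (1, 'c'), add 'cc' as idx 2
Step 3: w='' (idx 0), next='b' -> output (0, 'b'), add 'b' as idx 3
Step 4: w='c' (idx 1), next='b' -> output (1, 'b'), add 'cb' as idx 4
Step 5: w='b' (idx 3), next='b' -> output (3, 'b'), add 'bb' as idx 5
Step 6: w='cb' (idx 4), next='b' -> output (4, 'b'), add 'cbb' as idx 6
Step 7: w='cc' (idx 2), next='b' -> output (2, 'b'), add 'ccb' as idx 7


Encoded: [(0, 'c'), (1, 'c'), (0, 'b'), (1, 'b'), (3, 'b'), (4, 'b'), (2, 'b')]


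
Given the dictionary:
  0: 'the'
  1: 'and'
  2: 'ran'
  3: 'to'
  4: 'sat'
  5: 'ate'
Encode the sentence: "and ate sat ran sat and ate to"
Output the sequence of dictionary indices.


Look up each word in the dictionary:
  'and' -> 1
  'ate' -> 5
  'sat' -> 4
  'ran' -> 2
  'sat' -> 4
  'and' -> 1
  'ate' -> 5
  'to' -> 3

Encoded: [1, 5, 4, 2, 4, 1, 5, 3]


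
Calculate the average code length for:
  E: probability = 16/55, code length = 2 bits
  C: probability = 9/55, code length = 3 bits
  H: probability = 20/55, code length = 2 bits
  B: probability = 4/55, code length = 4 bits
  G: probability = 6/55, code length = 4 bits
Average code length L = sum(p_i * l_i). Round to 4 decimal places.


Weighted contributions p_i * l_i:
  E: (16/55) * 2 = 32/55
  C: (9/55) * 3 = 27/55
  H: (20/55) * 2 = 40/55
  B: (4/55) * 4 = 16/55
  G: (6/55) * 4 = 24/55
Sum = (32 + 27 + 40 + 16 + 24)/55 = 139/55

L = 139/55 = 2.5273 bits/symbol


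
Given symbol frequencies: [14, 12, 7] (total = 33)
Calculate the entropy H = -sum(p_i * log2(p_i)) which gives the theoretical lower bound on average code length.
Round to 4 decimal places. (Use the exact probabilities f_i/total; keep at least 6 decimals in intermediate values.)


Per-symbol terms -p_i * log2(p_i) with p_i = f_i/33:
  p = 14/33 = 0.424242: log2(p) = -1.237039, -p*log2(p) = 0.524805
  p = 12/33 = 0.363636: log2(p) = -1.459432, -p*log2(p) = 0.530702
  p = 7/33 = 0.212121: log2(p) = -2.237039, -p*log2(p) = 0.474523
H = 0.524805 + 0.530702 + 0.474523 = 1.530030

H = 1.53 bits/symbol


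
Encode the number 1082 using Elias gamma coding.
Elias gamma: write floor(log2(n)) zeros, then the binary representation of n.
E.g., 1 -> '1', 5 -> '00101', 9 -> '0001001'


num_bits = floor(log2(1082)) + 1 = 11
leading_zeros = num_bits - 1 = 10
binary(1082) = 10000111010

Elias gamma(1082) = '0000000000' + '10000111010' = 000000000010000111010 (21 bits)


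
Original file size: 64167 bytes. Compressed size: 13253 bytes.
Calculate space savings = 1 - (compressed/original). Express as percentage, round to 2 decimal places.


ratio = compressed/original = 13253/64167 = 0.206539
savings = 1 - ratio = 1 - 0.206539 = 0.793461
as a percentage: 0.793461 * 100 = 79.35%

Space savings = 1 - 13253/64167 = 79.35%


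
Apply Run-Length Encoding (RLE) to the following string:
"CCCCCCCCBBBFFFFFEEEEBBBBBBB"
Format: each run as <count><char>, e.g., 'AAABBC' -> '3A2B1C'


Scanning runs left to right:
  i=0: run of 'C' x 8 -> '8C'
  i=8: run of 'B' x 3 -> '3B'
  i=11: run of 'F' x 5 -> '5F'
  i=16: run of 'E' x 4 -> '4E'
  i=20: run of 'B' x 7 -> '7B'

RLE = 8C3B5F4E7B


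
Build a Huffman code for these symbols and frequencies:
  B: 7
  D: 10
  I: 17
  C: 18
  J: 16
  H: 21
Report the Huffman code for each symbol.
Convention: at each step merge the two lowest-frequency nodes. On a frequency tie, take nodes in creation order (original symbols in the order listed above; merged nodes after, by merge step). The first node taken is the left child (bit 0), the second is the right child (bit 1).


Huffman tree construction:
Step 1: Merge B(7) + D(10) = 17
Step 2: Merge J(16) + I(17) = 33
Step 3: Merge (B+D)(17) + C(18) = 35
Step 4: Merge H(21) + (J+I)(33) = 54
Step 5: Merge ((B+D)+C)(35) + (H+(J+I))(54) = 89
Read each symbol's code off the tree from the root (left child = 0, right child = 1).

Codes:
  B: 000 (length 3)
  D: 001 (length 3)
  I: 111 (length 3)
  C: 01 (length 2)
  J: 110 (length 3)
  H: 10 (length 2)
Average code length: 228/89 = 2.5618 bits/symbol


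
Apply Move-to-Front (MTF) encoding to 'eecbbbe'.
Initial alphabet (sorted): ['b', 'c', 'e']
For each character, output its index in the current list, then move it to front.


MTF encoding:
'e': index 2 in ['b', 'c', 'e'] -> ['e', 'b', 'c']
'e': index 0 in ['e', 'b', 'c'] -> ['e', 'b', 'c']
'c': index 2 in ['e', 'b', 'c'] -> ['c', 'e', 'b']
'b': index 2 in ['c', 'e', 'b'] -> ['b', 'c', 'e']
'b': index 0 in ['b', 'c', 'e'] -> ['b', 'c', 'e']
'b': index 0 in ['b', 'c', 'e'] -> ['b', 'c', 'e']
'e': index 2 in ['b', 'c', 'e'] -> ['e', 'b', 'c']


Output: [2, 0, 2, 2, 0, 0, 2]


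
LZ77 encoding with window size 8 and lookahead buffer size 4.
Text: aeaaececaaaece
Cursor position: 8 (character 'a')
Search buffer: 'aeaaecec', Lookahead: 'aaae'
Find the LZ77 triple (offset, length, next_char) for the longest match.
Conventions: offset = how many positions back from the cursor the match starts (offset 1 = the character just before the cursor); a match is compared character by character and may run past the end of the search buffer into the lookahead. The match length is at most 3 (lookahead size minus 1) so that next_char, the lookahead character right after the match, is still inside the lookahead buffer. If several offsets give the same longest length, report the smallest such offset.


Try each offset into the search buffer:
  offset=1 (pos 7, char 'c'): match length 0
  offset=2 (pos 6, char 'e'): match length 0
  offset=3 (pos 5, char 'c'): match length 0
  offset=4 (pos 4, char 'e'): match length 0
  offset=5 (pos 3, char 'a'): match length 1
  offset=6 (pos 2, char 'a'): match length 2
  offset=7 (pos 1, char 'e'): match length 0
  offset=8 (pos 0, char 'a'): match length 1
Longest match has length 2 at offset 6.
next_char = character at position 8 + 2 = 10 -> 'a'

Best match: offset=6, length=2 (matching 'aa' starting at position 2)
LZ77 triple: (6, 2, 'a')


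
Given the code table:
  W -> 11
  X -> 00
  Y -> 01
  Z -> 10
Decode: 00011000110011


Decoding:
00 -> X
01 -> Y
10 -> Z
00 -> X
11 -> W
00 -> X
11 -> W


Result: XYZXWXW


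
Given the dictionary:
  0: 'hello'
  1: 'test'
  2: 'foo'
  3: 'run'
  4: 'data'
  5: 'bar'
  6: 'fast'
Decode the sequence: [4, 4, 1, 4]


Look up each index in the dictionary:
  4 -> 'data'
  4 -> 'data'
  1 -> 'test'
  4 -> 'data'

Decoded: "data data test data"


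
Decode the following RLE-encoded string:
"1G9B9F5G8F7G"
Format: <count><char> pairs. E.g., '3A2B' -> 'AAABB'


Expanding each <count><char> pair:
  1G -> 'G'
  9B -> 'BBBBBBBBB'
  9F -> 'FFFFFFFFF'
  5G -> 'GGGGG'
  8F -> 'FFFFFFFF'
  7G -> 'GGGGGGG'

Decoded = GBBBBBBBBBFFFFFFFFFGGGGGFFFFFFFFGGGGGGG


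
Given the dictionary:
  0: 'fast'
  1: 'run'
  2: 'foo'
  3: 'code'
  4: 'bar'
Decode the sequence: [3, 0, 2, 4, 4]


Look up each index in the dictionary:
  3 -> 'code'
  0 -> 'fast'
  2 -> 'foo'
  4 -> 'bar'
  4 -> 'bar'

Decoded: "code fast foo bar bar"


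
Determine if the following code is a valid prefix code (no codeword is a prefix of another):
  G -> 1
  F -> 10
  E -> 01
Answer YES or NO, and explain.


Checking each pair (does one codeword prefix another?):
  G='1' vs F='10': prefix -- VIOLATION

NO -- this is NOT a valid prefix code. G (1) is a prefix of F (10).


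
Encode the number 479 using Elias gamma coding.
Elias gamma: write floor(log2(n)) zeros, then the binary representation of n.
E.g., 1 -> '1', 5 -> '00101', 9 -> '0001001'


num_bits = floor(log2(479)) + 1 = 9
leading_zeros = num_bits - 1 = 8
binary(479) = 111011111

Elias gamma(479) = '00000000' + '111011111' = 00000000111011111 (17 bits)


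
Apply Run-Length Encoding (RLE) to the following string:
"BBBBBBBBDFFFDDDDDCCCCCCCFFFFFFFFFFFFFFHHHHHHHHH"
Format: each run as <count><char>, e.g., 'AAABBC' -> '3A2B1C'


Scanning runs left to right:
  i=0: run of 'B' x 8 -> '8B'
  i=8: run of 'D' x 1 -> '1D'
  i=9: run of 'F' x 3 -> '3F'
  i=12: run of 'D' x 5 -> '5D'
  i=17: run of 'C' x 7 -> '7C'
  i=24: run of 'F' x 14 -> '14F'
  i=38: run of 'H' x 9 -> '9H'

RLE = 8B1D3F5D7C14F9H
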